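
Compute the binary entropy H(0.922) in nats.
0.2739 nats

The binary entropy function is:
H(p) = -p log(p) - (1-p) log(1-p)

H(0.922) = -0.922 × log_e(0.922) - 0.078 × log_e(0.078)
H(0.922) = 0.2739 nats

Note: Binary entropy is maximized at p=0.5 (H=1 bit) and minimized at p=0 or p=1 (H=0).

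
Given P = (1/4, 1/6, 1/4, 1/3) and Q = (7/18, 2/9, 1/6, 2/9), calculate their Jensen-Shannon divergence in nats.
0.0194 nats

Jensen-Shannon divergence is:
JSD(P||Q) = 0.5 × D_KL(P||M) + 0.5 × D_KL(Q||M)
where M = 0.5 × (P + Q) is the mixture distribution.

M = 0.5 × (1/4, 1/6, 1/4, 1/3) + 0.5 × (7/18, 2/9, 1/6, 2/9) = (0.319444, 7/36, 5/24, 5/18)

D_KL(P||M) = 0.0194 nats
D_KL(Q||M) = 0.0194 nats

JSD(P||Q) = 0.5 × 0.0194 + 0.5 × 0.0194 = 0.0194 nats

Unlike KL divergence, JSD is symmetric and bounded: 0 ≤ JSD ≤ log(2).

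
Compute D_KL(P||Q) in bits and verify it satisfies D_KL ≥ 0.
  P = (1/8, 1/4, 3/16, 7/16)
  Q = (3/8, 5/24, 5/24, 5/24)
0.3074 bits

KL divergence satisfies the Gibbs inequality: D_KL(P||Q) ≥ 0 for all distributions P, Q.

D_KL(P||Q) = Σ p(x) log(p(x)/q(x))
Term by term:
  x=0: 1/8 × log_2[(1/8)/(3/8)] = -0.1981
  x=1: 1/4 × log_2[(1/4)/(5/24)] = 0.0658
  x=2: 3/16 × log_2[(3/16)/(5/24)] = -0.0285
  x=3: 7/16 × log_2[(7/16)/(5/24)] = 0.4683
D_KL(P||Q) = 0.3074 bits

D_KL(P||Q) = 0.3074 ≥ 0 ✓

This non-negativity is a fundamental property: relative entropy cannot be negative because it measures how different Q is from P.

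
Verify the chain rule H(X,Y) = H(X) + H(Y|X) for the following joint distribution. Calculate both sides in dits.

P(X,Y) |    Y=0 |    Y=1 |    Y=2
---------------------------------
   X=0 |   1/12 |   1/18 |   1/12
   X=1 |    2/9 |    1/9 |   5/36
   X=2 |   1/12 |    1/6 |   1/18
H(X,Y) = 0.9092, H(X) = 0.4564, H(Y|X) = 0.4529 (all in dits)

Chain rule: H(X,Y) = H(X) + H(Y|X)

Left side — joint entropy directly:
H(X,Y) = -Σ p(x,y) log p(x,y) = 0.9092 dits

Right side — compute H(Y|X) from the conditional distributions:
P(X) = (2/9, 17/36, 11/36), so H(X) = 0.4564 dits
H(Y|X) = Σ_x P(X=x) · H(Y|X=x):
  P(Y|X=0) = (3/8, 1/4, 3/8), H(Y|X=0) = 0.4700, weight P(X=0) = 2/9
  P(Y|X=1) = (8/17, 4/17, 5/17), H(Y|X=1) = 0.4582, weight P(X=1) = 17/36
  P(Y|X=2) = (3/11, 6/11, 2/11), H(Y|X=2) = 0.4321, weight P(X=2) = 11/36
H(Y|X) = 0.4529 dits

H(X) + H(Y|X) = 0.4564 + 0.4529 = 0.9092 dits

Both sides equal 0.9092 dits. ✓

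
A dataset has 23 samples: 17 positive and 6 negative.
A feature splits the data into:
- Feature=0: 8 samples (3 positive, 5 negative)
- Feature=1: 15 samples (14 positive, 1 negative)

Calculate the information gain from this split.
0.2656 bits

Information Gain = H(Y) - H(Y|Feature)

Before split:
P(positive) = 17/23 = 0.7391
H(Y) = 0.8281 bits

After split:
Feature=0: H = 0.9544 bits (weight = 8/23)
Feature=1: H = 0.3534 bits (weight = 15/23)
H(Y|Feature) = (8/23)×0.9544 + (15/23)×0.3534 = 0.5624 bits

Information Gain = 0.8281 - 0.5624 = 0.2656 bits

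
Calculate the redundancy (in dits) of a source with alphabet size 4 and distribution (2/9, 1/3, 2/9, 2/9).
0.0075 dits

Redundancy measures how far a source is from maximum entropy:
R = H_max - H(X)

Maximum entropy for 4 symbols: H_max = log_10(4) = 0.6021 dits
Actual entropy: H(X) = 0.5945 dits
Redundancy: R = 0.6021 - 0.5945 = 0.0075 dits

This redundancy represents potential for compression: the source could be compressed by 0.0075 dits per symbol.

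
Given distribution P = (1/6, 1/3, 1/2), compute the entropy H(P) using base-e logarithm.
1.0114 nats

Shannon entropy is H(X) = -Σ p(x) log p(x).

For P = (1/6, 1/3, 1/2):
H = -1/6 × log_e(1/6) -1/3 × log_e(1/3) -1/2 × log_e(1/2)
H = 1.0114 nats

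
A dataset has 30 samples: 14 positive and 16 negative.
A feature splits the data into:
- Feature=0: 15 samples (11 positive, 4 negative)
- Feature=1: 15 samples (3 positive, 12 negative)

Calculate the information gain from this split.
0.2175 bits

Information Gain = H(Y) - H(Y|Feature)

Before split:
P(positive) = 14/30 = 0.4667
H(Y) = 0.9968 bits

After split:
Feature=0: H = 0.8366 bits (weight = 15/30)
Feature=1: H = 0.7219 bits (weight = 15/30)
H(Y|Feature) = (15/30)×0.8366 + (15/30)×0.7219 = 0.7793 bits

Information Gain = 0.9968 - 0.7793 = 0.2175 bits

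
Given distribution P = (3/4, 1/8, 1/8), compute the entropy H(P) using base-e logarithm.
0.7356 nats

Shannon entropy is H(X) = -Σ p(x) log p(x).

For P = (3/4, 1/8, 1/8):
H = -3/4 × log_e(3/4) -1/8 × log_e(1/8) -1/8 × log_e(1/8)
H = 0.7356 nats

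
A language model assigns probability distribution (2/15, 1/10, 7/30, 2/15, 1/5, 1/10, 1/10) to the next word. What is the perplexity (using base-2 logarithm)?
6.6163

Perplexity is 2^H (or exp(H) for natural log).

First, H = -Σ p log p = 2.7260 bits
Perplexity = 2^2.7260 = 6.6163

Interpretation: The model's uncertainty is equivalent to choosing uniformly among 6.6 options.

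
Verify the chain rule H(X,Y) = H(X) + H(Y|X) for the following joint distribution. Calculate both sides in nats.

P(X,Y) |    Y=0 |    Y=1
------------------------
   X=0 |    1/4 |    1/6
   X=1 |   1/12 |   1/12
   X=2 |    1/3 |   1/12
H(X,Y) = 1.6326, H(X) = 1.0282, H(Y|X) = 0.6044 (all in nats)

Chain rule: H(X,Y) = H(X) + H(Y|X)

Left side — joint entropy directly:
H(X,Y) = -Σ p(x,y) log p(x,y) = 1.6326 nats

Right side — compute H(Y|X) from the conditional distributions:
P(X) = (5/12, 1/6, 5/12), so H(X) = 1.0282 nats
H(Y|X) = Σ_x P(X=x) · H(Y|X=x):
  P(Y|X=0) = (3/5, 2/5), H(Y|X=0) = 0.6730, weight P(X=0) = 5/12
  P(Y|X=1) = (1/2, 1/2), H(Y|X=1) = 0.6931, weight P(X=1) = 1/6
  P(Y|X=2) = (4/5, 1/5), H(Y|X=2) = 0.5004, weight P(X=2) = 5/12
H(Y|X) = 0.6044 nats

H(X) + H(Y|X) = 1.0282 + 0.6044 = 1.6326 nats

Both sides equal 1.6326 nats. ✓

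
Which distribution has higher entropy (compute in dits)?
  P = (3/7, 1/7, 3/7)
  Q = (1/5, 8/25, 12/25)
Q

Computing entropies in dits:
H(P) = 0.4361
H(Q) = 0.4512

Distribution Q has higher entropy.

Intuition: The distribution closer to uniform (more spread out) has higher entropy.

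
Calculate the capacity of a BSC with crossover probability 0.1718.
0.3382 bits

For a binary symmetric channel (BSC) with error probability p:
Capacity C = 1 - H(p) bits per symbol

where H(p) = -p log₂(p) - (1-p) log₂(1-p) is the binary entropy function.

H(0.1718) = 0.6618 bits
C = 1 - 0.6618 = 0.3382 bits per symbol

This means we can reliably transmit up to 0.3382 bits of information per channel use.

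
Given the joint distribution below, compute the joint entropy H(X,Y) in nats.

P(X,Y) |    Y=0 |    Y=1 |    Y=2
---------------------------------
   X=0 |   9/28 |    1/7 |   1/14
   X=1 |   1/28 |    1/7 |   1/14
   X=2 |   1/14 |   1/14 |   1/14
1.9823 nats

Joint entropy is H(X,Y) = -Σ_{x,y} p(x,y) log p(x,y).

Summing over all non-zero entries:
H(X,Y) = -[9/28·log_e(9/28) + 1/7·log_e(1/7) + 1/14·log_e(1/14) + 1/28·log_e(1/28) + 1/7·log_e(1/7) + 1/14·log_e(1/14) + 1/14·log_e(1/14) + 1/14·log_e(1/14) + 1/14·log_e(1/14)]
H(X,Y) = 1.9823 nats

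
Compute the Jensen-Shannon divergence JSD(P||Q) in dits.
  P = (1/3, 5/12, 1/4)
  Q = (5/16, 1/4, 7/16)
0.0103 dits

Jensen-Shannon divergence is:
JSD(P||Q) = 0.5 × D_KL(P||M) + 0.5 × D_KL(Q||M)
where M = 0.5 × (P + Q) is the mixture distribution.

M = 0.5 × (1/3, 5/12, 1/4) + 0.5 × (5/16, 1/4, 7/16) = (0.322917, 1/3, 11/32)

D_KL(P||M) = 0.0104 dits
D_KL(Q||M) = 0.0101 dits

JSD(P||Q) = 0.5 × 0.0104 + 0.5 × 0.0101 = 0.0103 dits

Unlike KL divergence, JSD is symmetric and bounded: 0 ≤ JSD ≤ log(2).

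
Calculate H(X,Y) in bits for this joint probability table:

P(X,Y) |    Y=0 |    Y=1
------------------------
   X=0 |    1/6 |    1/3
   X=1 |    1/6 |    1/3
1.9183 bits

Joint entropy is H(X,Y) = -Σ_{x,y} p(x,y) log p(x,y).

Summing over all non-zero entries:
H(X,Y) = -[1/6·log_2(1/6) + 1/3·log_2(1/3) + 1/6·log_2(1/6) + 1/3·log_2(1/3)]
H(X,Y) = 1.9183 bits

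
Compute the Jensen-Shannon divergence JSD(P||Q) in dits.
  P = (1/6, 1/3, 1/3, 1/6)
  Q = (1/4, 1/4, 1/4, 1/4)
0.0062 dits

Jensen-Shannon divergence is:
JSD(P||Q) = 0.5 × D_KL(P||M) + 0.5 × D_KL(Q||M)
where M = 0.5 × (P + Q) is the mixture distribution.

M = 0.5 × (1/6, 1/3, 1/3, 1/6) + 0.5 × (1/4, 1/4, 1/4, 1/4) = (5/24, 7/24, 7/24, 5/24)

D_KL(P||M) = 0.0064 dits
D_KL(Q||M) = 0.0061 dits

JSD(P||Q) = 0.5 × 0.0064 + 0.5 × 0.0061 = 0.0062 dits

Unlike KL divergence, JSD is symmetric and bounded: 0 ≤ JSD ≤ log(2).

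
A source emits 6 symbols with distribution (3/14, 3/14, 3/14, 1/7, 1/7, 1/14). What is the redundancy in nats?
0.0570 nats

Redundancy measures how far a source is from maximum entropy:
R = H_max - H(X)

Maximum entropy for 6 symbols: H_max = log_e(6) = 1.7918 nats
Actual entropy: H(X) = 1.7348 nats
Redundancy: R = 1.7918 - 1.7348 = 0.0570 nats

This redundancy represents potential for compression: the source could be compressed by 0.0570 nats per symbol.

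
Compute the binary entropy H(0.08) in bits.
0.4022 bits

The binary entropy function is:
H(p) = -p log(p) - (1-p) log(1-p)

H(0.08) = -0.08 × log_2(0.08) - 0.92 × log_2(0.92)
H(0.08) = 0.4022 bits

Note: Binary entropy is maximized at p=0.5 (H=1 bit) and minimized at p=0 or p=1 (H=0).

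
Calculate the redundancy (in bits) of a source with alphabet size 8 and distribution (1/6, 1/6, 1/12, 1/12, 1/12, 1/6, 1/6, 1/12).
0.0817 bits

Redundancy measures how far a source is from maximum entropy:
R = H_max - H(X)

Maximum entropy for 8 symbols: H_max = log_2(8) = 3.0000 bits
Actual entropy: H(X) = 2.9183 bits
Redundancy: R = 3.0000 - 2.9183 = 0.0817 bits

This redundancy represents potential for compression: the source could be compressed by 0.0817 bits per symbol.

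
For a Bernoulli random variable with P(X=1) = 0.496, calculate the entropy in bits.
1.0000 bits

The binary entropy function is:
H(p) = -p log(p) - (1-p) log(1-p)

H(0.496) = -0.496 × log_2(0.496) - 0.504 × log_2(0.504)
H(0.496) = 1.0000 bits

Note: Binary entropy is maximized at p=0.5 (H=1 bit) and minimized at p=0 or p=1 (H=0).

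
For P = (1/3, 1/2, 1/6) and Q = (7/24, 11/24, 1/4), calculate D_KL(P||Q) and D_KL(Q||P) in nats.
D_KL(P||Q) = 0.0204, D_KL(Q||P) = 0.0225

KL divergence is not symmetric: D_KL(P||Q) ≠ D_KL(Q||P) in general.

D_KL(P||Q) = 0.0204 nats
D_KL(Q||P) = 0.0225 nats

No, they are not equal!

This asymmetry is why KL divergence is not a true distance metric.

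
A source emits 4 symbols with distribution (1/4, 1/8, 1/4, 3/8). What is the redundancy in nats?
0.0654 nats

Redundancy measures how far a source is from maximum entropy:
R = H_max - H(X)

Maximum entropy for 4 symbols: H_max = log_e(4) = 1.3863 nats
Actual entropy: H(X) = 1.3209 nats
Redundancy: R = 1.3863 - 1.3209 = 0.0654 nats

This redundancy represents potential for compression: the source could be compressed by 0.0654 nats per symbol.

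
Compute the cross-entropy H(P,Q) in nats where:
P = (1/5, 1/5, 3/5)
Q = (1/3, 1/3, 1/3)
1.0986 nats

Cross-entropy: H(P,Q) = -Σ p(x) log q(x)

Alternatively: H(P,Q) = H(P) + D_KL(P||Q)
H(P) = 0.9503 nats
D_KL(P||Q) = 0.1483 nats

H(P,Q) = 0.9503 + 0.1483 = 1.0986 nats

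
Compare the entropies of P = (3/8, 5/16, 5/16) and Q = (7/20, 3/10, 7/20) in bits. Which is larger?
Q

Computing entropies in bits:
H(P) = 1.5794
H(Q) = 1.5813

Distribution Q has higher entropy.

Intuition: The distribution closer to uniform (more spread out) has higher entropy.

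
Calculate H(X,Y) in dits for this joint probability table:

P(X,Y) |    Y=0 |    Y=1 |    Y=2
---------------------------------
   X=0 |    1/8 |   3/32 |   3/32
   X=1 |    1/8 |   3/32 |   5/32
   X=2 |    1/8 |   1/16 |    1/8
0.9419 dits

Joint entropy is H(X,Y) = -Σ_{x,y} p(x,y) log p(x,y).

Summing over all non-zero entries:
H(X,Y) = -[1/8·log_10(1/8) + 3/32·log_10(3/32) + 3/32·log_10(3/32) + 1/8·log_10(1/8) + 3/32·log_10(3/32) + 5/32·log_10(5/32) + 1/8·log_10(1/8) + 1/16·log_10(1/16) + 1/8·log_10(1/8)]
H(X,Y) = 0.9419 dits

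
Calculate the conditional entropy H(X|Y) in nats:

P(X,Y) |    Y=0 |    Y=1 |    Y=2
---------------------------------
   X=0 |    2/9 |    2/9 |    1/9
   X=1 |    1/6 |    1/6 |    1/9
0.6852 nats

Using the chain rule: H(X|Y) = H(X,Y) - H(Y)

First, compute H(X,Y) = 1.7540 nats

Marginal P(Y) = (7/18, 7/18, 2/9)
H(Y) = 1.0688 nats

H(X|Y) = H(X,Y) - H(Y) = 1.7540 - 1.0688 = 0.6852 nats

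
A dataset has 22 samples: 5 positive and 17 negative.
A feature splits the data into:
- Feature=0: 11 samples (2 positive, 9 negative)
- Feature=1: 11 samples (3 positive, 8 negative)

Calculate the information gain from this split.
0.0085 bits

Information Gain = H(Y) - H(Y|Feature)

Before split:
P(positive) = 5/22 = 0.2273
H(Y) = 0.7732 bits

After split:
Feature=0: H = 0.6840 bits (weight = 11/22)
Feature=1: H = 0.8454 bits (weight = 11/22)
H(Y|Feature) = (11/22)×0.6840 + (11/22)×0.8454 = 0.7647 bits

Information Gain = 0.7732 - 0.7647 = 0.0085 bits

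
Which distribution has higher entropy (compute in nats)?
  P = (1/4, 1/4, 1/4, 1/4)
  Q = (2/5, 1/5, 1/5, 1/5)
P

Computing entropies in nats:
H(P) = 1.3863
H(Q) = 1.3322

Distribution P has higher entropy.

Intuition: The distribution closer to uniform (more spread out) has higher entropy.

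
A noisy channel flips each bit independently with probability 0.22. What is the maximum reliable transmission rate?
0.2398 bits

For a binary symmetric channel (BSC) with error probability p:
Capacity C = 1 - H(p) bits per symbol

where H(p) = -p log₂(p) - (1-p) log₂(1-p) is the binary entropy function.

H(0.22) = 0.7602 bits
C = 1 - 0.7602 = 0.2398 bits per symbol

This means we can reliably transmit up to 0.2398 bits of information per channel use.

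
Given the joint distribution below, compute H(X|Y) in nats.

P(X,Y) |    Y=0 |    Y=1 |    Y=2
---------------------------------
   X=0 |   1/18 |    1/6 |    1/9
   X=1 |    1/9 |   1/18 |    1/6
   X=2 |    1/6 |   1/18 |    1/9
1.0207 nats

Using the chain rule: H(X|Y) = H(X,Y) - H(Y)

First, compute H(X,Y) = 2.1100 nats

Marginal P(Y) = (1/3, 5/18, 7/18)
H(Y) = 1.0893 nats

H(X|Y) = H(X,Y) - H(Y) = 2.1100 - 1.0893 = 1.0207 nats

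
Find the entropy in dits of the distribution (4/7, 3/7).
0.2966 dits

Shannon entropy is H(X) = -Σ p(x) log p(x).

For P = (4/7, 3/7):
H = -4/7 × log_10(4/7) -3/7 × log_10(3/7)
H = 0.2966 dits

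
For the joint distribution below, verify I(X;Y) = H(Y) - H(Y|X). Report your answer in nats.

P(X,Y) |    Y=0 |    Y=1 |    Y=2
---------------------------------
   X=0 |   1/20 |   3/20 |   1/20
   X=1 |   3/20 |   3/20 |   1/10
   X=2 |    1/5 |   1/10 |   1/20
I(X;Y) = 0.0500 nats

Mutual information has multiple equivalent forms:
- I(X;Y) = H(X) - H(X|Y)
- I(X;Y) = H(Y) - H(Y|X)
- I(X;Y) = H(X) + H(Y) - H(X,Y)

Computing all quantities:
H(X) = 1.0805, H(Y) = 1.0549, H(X,Y) = 2.0855
H(X|Y) = 1.0305, H(Y|X) = 1.0049

Verification:
H(X) - H(X|Y) = 1.0805 - 1.0305 = 0.0500
H(Y) - H(Y|X) = 1.0549 - 1.0049 = 0.0500
H(X) + H(Y) - H(X,Y) = 1.0805 + 1.0549 - 2.0855 = 0.0500

All forms give I(X;Y) = 0.0500 nats. ✓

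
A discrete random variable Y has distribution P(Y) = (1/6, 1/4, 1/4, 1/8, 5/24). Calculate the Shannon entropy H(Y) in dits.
0.6855 dits

Shannon entropy is H(X) = -Σ p(x) log p(x).

For P = (1/6, 1/4, 1/4, 1/8, 5/24):
H = -1/6 × log_10(1/6) -1/4 × log_10(1/4) -1/4 × log_10(1/4) -1/8 × log_10(1/8) -5/24 × log_10(5/24)
H = 0.6855 dits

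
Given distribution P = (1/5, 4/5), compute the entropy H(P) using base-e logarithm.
0.5004 nats

Shannon entropy is H(X) = -Σ p(x) log p(x).

For P = (1/5, 4/5):
H = -1/5 × log_e(1/5) -4/5 × log_e(4/5)
H = 0.5004 nats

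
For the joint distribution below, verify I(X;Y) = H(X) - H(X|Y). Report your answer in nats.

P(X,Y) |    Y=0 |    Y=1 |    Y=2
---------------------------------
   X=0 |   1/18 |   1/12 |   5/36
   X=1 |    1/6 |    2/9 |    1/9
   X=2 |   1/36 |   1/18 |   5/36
I(X;Y) = 0.0652 nats

Mutual information has multiple equivalent forms:
- I(X;Y) = H(X) - H(X|Y)
- I(X;Y) = H(Y) - H(Y|X)
- I(X;Y) = H(X) + H(Y) - H(X,Y)

Computing all quantities:
H(X) = 1.0366, H(Y) = 1.0817, H(X,Y) = 2.0531
H(X|Y) = 0.9714, H(Y|X) = 1.0165

Verification:
H(X) - H(X|Y) = 1.0366 - 0.9714 = 0.0652
H(Y) - H(Y|X) = 1.0817 - 1.0165 = 0.0652
H(X) + H(Y) - H(X,Y) = 1.0366 + 1.0817 - 2.0531 = 0.0652

All forms give I(X;Y) = 0.0652 nats. ✓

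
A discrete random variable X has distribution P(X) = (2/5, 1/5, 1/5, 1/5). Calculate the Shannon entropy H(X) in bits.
1.9219 bits

Shannon entropy is H(X) = -Σ p(x) log p(x).

For P = (2/5, 1/5, 1/5, 1/5):
H = -2/5 × log_2(2/5) -1/5 × log_2(1/5) -1/5 × log_2(1/5) -1/5 × log_2(1/5)
H = 1.9219 bits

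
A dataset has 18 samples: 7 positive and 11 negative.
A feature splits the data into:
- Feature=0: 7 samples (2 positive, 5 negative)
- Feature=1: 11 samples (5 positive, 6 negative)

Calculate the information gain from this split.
0.0210 bits

Information Gain = H(Y) - H(Y|Feature)

Before split:
P(positive) = 7/18 = 0.3889
H(Y) = 0.9641 bits

After split:
Feature=0: H = 0.8631 bits (weight = 7/18)
Feature=1: H = 0.9940 bits (weight = 11/18)
H(Y|Feature) = (7/18)×0.8631 + (11/18)×0.9940 = 0.9431 bits

Information Gain = 0.9641 - 0.9431 = 0.0210 bits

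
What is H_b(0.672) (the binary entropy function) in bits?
0.9129 bits

The binary entropy function is:
H(p) = -p log(p) - (1-p) log(1-p)

H(0.672) = -0.672 × log_2(0.672) - 0.328 × log_2(0.328)
H(0.672) = 0.9129 bits

Note: Binary entropy is maximized at p=0.5 (H=1 bit) and minimized at p=0 or p=1 (H=0).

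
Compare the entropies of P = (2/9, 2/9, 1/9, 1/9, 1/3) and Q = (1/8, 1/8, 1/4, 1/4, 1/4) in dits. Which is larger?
Q

Computing entropies in dits:
H(P) = 0.6614
H(Q) = 0.6773

Distribution Q has higher entropy.

Intuition: The distribution closer to uniform (more spread out) has higher entropy.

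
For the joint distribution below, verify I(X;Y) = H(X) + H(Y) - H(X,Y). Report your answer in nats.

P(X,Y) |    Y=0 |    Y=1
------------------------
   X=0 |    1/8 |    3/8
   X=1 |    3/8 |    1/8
I(X;Y) = 0.1308 nats

Mutual information has multiple equivalent forms:
- I(X;Y) = H(X) - H(X|Y)
- I(X;Y) = H(Y) - H(Y|X)
- I(X;Y) = H(X) + H(Y) - H(X,Y)

Computing all quantities:
H(X) = 0.6931, H(Y) = 0.6931, H(X,Y) = 1.2555
H(X|Y) = 0.5623, H(Y|X) = 0.5623

Verification:
H(X) - H(X|Y) = 0.6931 - 0.5623 = 0.1308
H(Y) - H(Y|X) = 0.6931 - 0.5623 = 0.1308
H(X) + H(Y) - H(X,Y) = 0.6931 + 0.6931 - 1.2555 = 0.1308

All forms give I(X;Y) = 0.1308 nats. ✓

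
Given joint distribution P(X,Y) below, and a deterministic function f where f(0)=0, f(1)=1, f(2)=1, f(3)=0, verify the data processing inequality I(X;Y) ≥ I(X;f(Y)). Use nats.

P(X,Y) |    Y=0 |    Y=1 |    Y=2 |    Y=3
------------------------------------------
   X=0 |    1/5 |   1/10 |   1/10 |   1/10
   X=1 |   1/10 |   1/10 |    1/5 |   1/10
I(X;Y) = 0.0340, I(X;f(Y)) = 0.0201, inequality holds: 0.0340 ≥ 0.0201

Data Processing Inequality: For any Markov chain X → Y → Z, we have I(X;Y) ≥ I(X;Z).

Here Z = f(Y) is a deterministic function of Y, forming X → Y → Z.

Original I(X;Y) = 0.0340 nats

After applying f:
P(X,Z) where Z=f(Y):
- P(X,Z=0) = P(X,Y=0) + P(X,Y=3)
- P(X,Z=1) = P(X,Y=1) + P(X,Y=2)

I(X;Z) = I(X;f(Y)) = 0.0201 nats

Verification: 0.0340 ≥ 0.0201 ✓

Information cannot be created by processing; the function f can only lose information about X.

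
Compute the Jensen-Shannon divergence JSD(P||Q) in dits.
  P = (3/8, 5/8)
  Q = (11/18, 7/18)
0.0122 dits

Jensen-Shannon divergence is:
JSD(P||Q) = 0.5 × D_KL(P||M) + 0.5 × D_KL(Q||M)
where M = 0.5 × (P + Q) is the mixture distribution.

M = 0.5 × (3/8, 5/8) + 0.5 × (11/18, 7/18) = (0.493056, 0.506944)

D_KL(P||M) = 0.0123 dits
D_KL(Q||M) = 0.0122 dits

JSD(P||Q) = 0.5 × 0.0123 + 0.5 × 0.0122 = 0.0122 dits

Unlike KL divergence, JSD is symmetric and bounded: 0 ≤ JSD ≤ log(2).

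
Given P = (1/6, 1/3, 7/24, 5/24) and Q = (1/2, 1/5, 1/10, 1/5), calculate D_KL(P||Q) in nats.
0.3079 nats

KL divergence: D_KL(P||Q) = Σ p(x) log(p(x)/q(x))

Computing term by term:
  x=0: 1/6 × log_e[(1/6)/(1/2)] = 1/6 × -1.0986 = -0.1831
  x=1: 1/3 × log_e[(1/3)/(1/5)] = 1/3 × 0.5108 = 0.1703
  x=2: 7/24 × log_e[(7/24)/(1/10)] = 7/24 × 1.0704 = 0.3122
  x=3: 5/24 × log_e[(5/24)/(1/5)] = 5/24 × 0.0408 = 0.0085

D_KL(P||Q) = 0.3079 nats

Note: KL divergence is always non-negative and equals 0 iff P = Q.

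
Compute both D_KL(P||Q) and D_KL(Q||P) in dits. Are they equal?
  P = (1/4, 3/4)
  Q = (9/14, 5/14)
D_KL(P||Q) = 0.1391, D_KL(Q||P) = 0.1486

KL divergence is not symmetric: D_KL(P||Q) ≠ D_KL(Q||P) in general.

D_KL(P||Q) = 0.1391 dits
D_KL(Q||P) = 0.1486 dits

No, they are not equal!

This asymmetry is why KL divergence is not a true distance metric.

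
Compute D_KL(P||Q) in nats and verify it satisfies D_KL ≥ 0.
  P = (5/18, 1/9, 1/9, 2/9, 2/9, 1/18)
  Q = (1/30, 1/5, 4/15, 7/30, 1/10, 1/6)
0.5319 nats

KL divergence satisfies the Gibbs inequality: D_KL(P||Q) ≥ 0 for all distributions P, Q.

D_KL(P||Q) = Σ p(x) log(p(x)/q(x))
Term by term:
  x=0: 5/18 × log_e[(5/18)/(1/30)] = 0.5890
  x=1: 1/9 × log_e[(1/9)/(1/5)] = -0.0653
  x=2: 1/9 × log_e[(1/9)/(4/15)] = -0.0973
  x=3: 2/9 × log_e[(2/9)/(7/30)] = -0.0108
  x=4: 2/9 × log_e[(2/9)/(1/10)] = 0.1774
  x=5: 1/18 × log_e[(1/18)/(1/6)] = -0.0610
D_KL(P||Q) = 0.5319 nats

D_KL(P||Q) = 0.5319 ≥ 0 ✓

This non-negativity is a fundamental property: relative entropy cannot be negative because it measures how different Q is from P.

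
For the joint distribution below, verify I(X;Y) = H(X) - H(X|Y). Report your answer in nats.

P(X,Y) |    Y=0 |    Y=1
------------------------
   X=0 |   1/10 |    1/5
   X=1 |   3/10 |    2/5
I(X;Y) = 0.0040 nats

Mutual information has multiple equivalent forms:
- I(X;Y) = H(X) - H(X|Y)
- I(X;Y) = H(Y) - H(Y|X)
- I(X;Y) = H(X) + H(Y) - H(X,Y)

Computing all quantities:
H(X) = 0.6109, H(Y) = 0.6730, H(X,Y) = 1.2799
H(X|Y) = 0.6068, H(Y|X) = 0.6690

Verification:
H(X) - H(X|Y) = 0.6109 - 0.6068 = 0.0040
H(Y) - H(Y|X) = 0.6730 - 0.6690 = 0.0040
H(X) + H(Y) - H(X,Y) = 0.6109 + 0.6730 - 1.2799 = 0.0040

All forms give I(X;Y) = 0.0040 nats. ✓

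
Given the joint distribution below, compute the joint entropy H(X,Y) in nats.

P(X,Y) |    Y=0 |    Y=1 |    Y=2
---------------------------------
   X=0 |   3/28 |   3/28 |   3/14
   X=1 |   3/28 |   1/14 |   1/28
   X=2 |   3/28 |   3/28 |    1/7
2.1122 nats

Joint entropy is H(X,Y) = -Σ_{x,y} p(x,y) log p(x,y).

Summing over all non-zero entries:
H(X,Y) = -[3/28·log_e(3/28) + 3/28·log_e(3/28) + 3/14·log_e(3/14) + 3/28·log_e(3/28) + 1/14·log_e(1/14) + 1/28·log_e(1/28) + 3/28·log_e(3/28) + 3/28·log_e(3/28) + 1/7·log_e(1/7)]
H(X,Y) = 2.1122 nats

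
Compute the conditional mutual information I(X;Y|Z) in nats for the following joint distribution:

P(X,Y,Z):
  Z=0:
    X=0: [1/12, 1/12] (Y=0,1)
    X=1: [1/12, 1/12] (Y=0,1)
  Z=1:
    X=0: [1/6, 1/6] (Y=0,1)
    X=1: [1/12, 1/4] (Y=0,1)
0.0225 nats

Conditional mutual information: I(X;Y|Z) = H(X|Z) + H(Y|Z) - H(X,Y|Z)

H(Z) = 0.6365
H(X,Z) = 1.3297 → H(X|Z) = 0.6931
H(Y,Z) = 1.3086 → H(Y|Z) = 0.6721
H(X,Y,Z) = 1.9792 → H(X,Y|Z) = 1.3427

I(X;Y|Z) = 0.6931 + 0.6721 - 1.3427 = 0.0225 nats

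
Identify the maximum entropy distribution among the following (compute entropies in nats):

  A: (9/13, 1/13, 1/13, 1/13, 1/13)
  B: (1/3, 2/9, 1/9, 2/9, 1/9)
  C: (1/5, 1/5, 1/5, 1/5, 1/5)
C

For a discrete distribution over n outcomes, entropy is maximized by the uniform distribution.

Computing entropies:
H(A) = 1.0438 nats
H(B) = 1.5230 nats
H(C) = 1.6094 nats

The uniform distribution (where all probabilities equal 1/5) achieves the maximum entropy of log_e(5) = 1.6094 nats.

Distribution C has the highest entropy.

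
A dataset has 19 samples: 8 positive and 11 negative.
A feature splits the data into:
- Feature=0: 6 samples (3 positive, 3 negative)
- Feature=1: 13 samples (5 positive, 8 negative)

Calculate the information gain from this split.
0.0085 bits

Information Gain = H(Y) - H(Y|Feature)

Before split:
P(positive) = 8/19 = 0.4211
H(Y) = 0.9819 bits

After split:
Feature=0: H = 1.0000 bits (weight = 6/19)
Feature=1: H = 0.9612 bits (weight = 13/19)
H(Y|Feature) = (6/19)×1.0000 + (13/19)×0.9612 = 0.9735 bits

Information Gain = 0.9819 - 0.9735 = 0.0085 bits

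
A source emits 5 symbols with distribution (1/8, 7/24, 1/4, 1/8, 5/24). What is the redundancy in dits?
0.0247 dits

Redundancy measures how far a source is from maximum entropy:
R = H_max - H(X)

Maximum entropy for 5 symbols: H_max = log_10(5) = 0.6990 dits
Actual entropy: H(X) = 0.6743 dits
Redundancy: R = 0.6990 - 0.6743 = 0.0247 dits

This redundancy represents potential for compression: the source could be compressed by 0.0247 dits per symbol.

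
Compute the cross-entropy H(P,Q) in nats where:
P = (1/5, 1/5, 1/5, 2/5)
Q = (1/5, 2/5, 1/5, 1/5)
1.4708 nats

Cross-entropy: H(P,Q) = -Σ p(x) log q(x)

Alternatively: H(P,Q) = H(P) + D_KL(P||Q)
H(P) = 1.3322 nats
D_KL(P||Q) = 0.1386 nats

H(P,Q) = 1.3322 + 0.1386 = 1.4708 nats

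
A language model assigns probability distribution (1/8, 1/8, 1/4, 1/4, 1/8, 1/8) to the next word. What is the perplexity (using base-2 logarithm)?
5.6569

Perplexity is 2^H (or exp(H) for natural log).

First, H = -Σ p log p = 2.5000 bits
Perplexity = 2^2.5000 = 5.6569

Interpretation: The model's uncertainty is equivalent to choosing uniformly among 5.7 options.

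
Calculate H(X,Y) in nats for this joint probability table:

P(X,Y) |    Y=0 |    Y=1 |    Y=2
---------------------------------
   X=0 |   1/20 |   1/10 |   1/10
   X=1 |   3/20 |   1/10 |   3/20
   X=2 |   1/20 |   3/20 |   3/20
2.1286 nats

Joint entropy is H(X,Y) = -Σ_{x,y} p(x,y) log p(x,y).

Summing over all non-zero entries:
H(X,Y) = -[1/20·log_e(1/20) + 1/10·log_e(1/10) + 1/10·log_e(1/10) + 3/20·log_e(3/20) + 1/10·log_e(1/10) + 3/20·log_e(3/20) + 1/20·log_e(1/20) + 3/20·log_e(3/20) + 3/20·log_e(3/20)]
H(X,Y) = 2.1286 nats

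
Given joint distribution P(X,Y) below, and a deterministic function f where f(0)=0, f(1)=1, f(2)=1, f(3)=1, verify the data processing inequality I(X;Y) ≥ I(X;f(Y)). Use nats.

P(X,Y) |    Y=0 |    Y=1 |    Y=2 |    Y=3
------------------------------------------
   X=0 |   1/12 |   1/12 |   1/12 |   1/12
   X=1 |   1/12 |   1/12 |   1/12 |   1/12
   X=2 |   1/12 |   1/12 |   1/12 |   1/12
I(X;Y) = 0.0000, I(X;f(Y)) = 0.0000, inequality holds: 0.0000 ≥ 0.0000

Data Processing Inequality: For any Markov chain X → Y → Z, we have I(X;Y) ≥ I(X;Z).

Here Z = f(Y) is a deterministic function of Y, forming X → Y → Z.

Original I(X;Y) = 0.0000 nats

After applying f:
P(X,Z) where Z=f(Y):
- P(X,Z=0) = P(X,Y=0)
- P(X,Z=1) = P(X,Y=1) + P(X,Y=2) + P(X,Y=3)

I(X;Z) = I(X;f(Y)) = 0.0000 nats

Verification: 0.0000 ≥ 0.0000 ✓

Information cannot be created by processing; the function f can only lose information about X.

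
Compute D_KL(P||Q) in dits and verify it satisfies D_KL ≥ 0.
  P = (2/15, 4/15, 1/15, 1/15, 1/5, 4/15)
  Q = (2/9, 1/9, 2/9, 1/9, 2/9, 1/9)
0.1144 dits

KL divergence satisfies the Gibbs inequality: D_KL(P||Q) ≥ 0 for all distributions P, Q.

D_KL(P||Q) = Σ p(x) log(p(x)/q(x))
Term by term:
  x=0: 2/15 × log_10[(2/15)/(2/9)] = -0.0296
  x=1: 4/15 × log_10[(4/15)/(1/9)] = 0.1014
  x=2: 1/15 × log_10[(1/15)/(2/9)] = -0.0349
  x=3: 1/15 × log_10[(1/15)/(1/9)] = -0.0148
  x=4: 1/5 × log_10[(1/5)/(2/9)] = -0.0092
  x=5: 4/15 × log_10[(4/15)/(1/9)] = 0.1014
D_KL(P||Q) = 0.1144 dits

D_KL(P||Q) = 0.1144 ≥ 0 ✓

This non-negativity is a fundamental property: relative entropy cannot be negative because it measures how different Q is from P.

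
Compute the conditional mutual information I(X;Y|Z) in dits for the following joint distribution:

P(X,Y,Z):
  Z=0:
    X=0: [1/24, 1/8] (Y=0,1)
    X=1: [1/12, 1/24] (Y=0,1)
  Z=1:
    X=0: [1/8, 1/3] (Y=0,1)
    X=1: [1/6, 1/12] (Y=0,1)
0.0339 dits

Conditional mutual information: I(X;Y|Z) = H(X|Z) + H(Y|Z) - H(X,Y|Z)

H(Z) = 0.2622
H(X,Z) = 0.5484 → H(X|Z) = 0.2862
H(Y,Z) = 0.5571 → H(Y|Z) = 0.2949
H(X,Y,Z) = 0.8094 → H(X,Y|Z) = 0.5472

I(X;Y|Z) = 0.2862 + 0.2949 - 0.5472 = 0.0339 dits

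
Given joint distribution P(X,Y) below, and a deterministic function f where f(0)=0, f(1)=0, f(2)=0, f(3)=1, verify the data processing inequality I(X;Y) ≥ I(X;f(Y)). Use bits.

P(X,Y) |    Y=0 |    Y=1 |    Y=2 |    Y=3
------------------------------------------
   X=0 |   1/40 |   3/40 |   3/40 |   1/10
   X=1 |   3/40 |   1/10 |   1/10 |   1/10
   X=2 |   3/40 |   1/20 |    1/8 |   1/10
I(X;Y) = 0.0332, I(X;f(Y)) = 0.0054, inequality holds: 0.0332 ≥ 0.0054

Data Processing Inequality: For any Markov chain X → Y → Z, we have I(X;Y) ≥ I(X;Z).

Here Z = f(Y) is a deterministic function of Y, forming X → Y → Z.

Original I(X;Y) = 0.0332 bits

After applying f:
P(X,Z) where Z=f(Y):
- P(X,Z=0) = P(X,Y=0) + P(X,Y=1) + P(X,Y=2)
- P(X,Z=1) = P(X,Y=3)

I(X;Z) = I(X;f(Y)) = 0.0054 bits

Verification: 0.0332 ≥ 0.0054 ✓

Information cannot be created by processing; the function f can only lose information about X.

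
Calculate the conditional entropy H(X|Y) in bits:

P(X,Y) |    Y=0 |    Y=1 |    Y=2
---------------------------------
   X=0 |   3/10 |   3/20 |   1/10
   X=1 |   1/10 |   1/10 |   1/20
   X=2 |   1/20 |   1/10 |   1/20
1.3958 bits

Using the chain rule: H(X|Y) = H(X,Y) - H(Y)

First, compute H(X,Y) = 2.9087 bits

Marginal P(Y) = (9/20, 7/20, 1/5)
H(Y) = 1.5129 bits

H(X|Y) = H(X,Y) - H(Y) = 2.9087 - 1.5129 = 1.3958 bits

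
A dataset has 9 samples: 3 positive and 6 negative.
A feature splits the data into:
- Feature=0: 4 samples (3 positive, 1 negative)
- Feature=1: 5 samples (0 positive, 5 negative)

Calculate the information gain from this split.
0.5577 bits

Information Gain = H(Y) - H(Y|Feature)

Before split:
P(positive) = 3/9 = 0.3333
H(Y) = 0.9183 bits

After split:
Feature=0: H = 0.8113 bits (weight = 4/9)
Feature=1: H = 0.0000 bits (weight = 5/9)
H(Y|Feature) = (4/9)×0.8113 + (5/9)×0.0000 = 0.3606 bits

Information Gain = 0.9183 - 0.3606 = 0.5577 bits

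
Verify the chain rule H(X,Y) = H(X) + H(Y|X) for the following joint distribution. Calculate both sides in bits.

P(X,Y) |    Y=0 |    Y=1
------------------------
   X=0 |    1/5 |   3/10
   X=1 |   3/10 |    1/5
H(X,Y) = 1.9710, H(X) = 1.0000, H(Y|X) = 0.9710 (all in bits)

Chain rule: H(X,Y) = H(X) + H(Y|X)

Left side — joint entropy directly:
H(X,Y) = -Σ p(x,y) log p(x,y) = 1.9710 bits

Right side — compute H(Y|X) from the conditional distributions:
P(X) = (1/2, 1/2), so H(X) = 1.0000 bits
H(Y|X) = Σ_x P(X=x) · H(Y|X=x):
  P(Y|X=0) = (2/5, 3/5), H(Y|X=0) = 0.9710, weight P(X=0) = 1/2
  P(Y|X=1) = (3/5, 2/5), H(Y|X=1) = 0.9710, weight P(X=1) = 1/2
H(Y|X) = 0.9710 bits

H(X) + H(Y|X) = 1.0000 + 0.9710 = 1.9710 bits

Both sides equal 1.9710 bits. ✓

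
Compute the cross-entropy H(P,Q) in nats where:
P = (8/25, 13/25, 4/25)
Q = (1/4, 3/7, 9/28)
1.0658 nats

Cross-entropy: H(P,Q) = -Σ p(x) log q(x)

Alternatively: H(P,Q) = H(P) + D_KL(P||Q)
H(P) = 0.9979 nats
D_KL(P||Q) = 0.0679 nats

H(P,Q) = 0.9979 + 0.0679 = 1.0658 nats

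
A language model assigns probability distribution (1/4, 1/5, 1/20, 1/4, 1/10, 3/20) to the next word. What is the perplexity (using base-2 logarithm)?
5.3637

Perplexity is 2^H (or exp(H) for natural log).

First, H = -Σ p log p = 2.4232 bits
Perplexity = 2^2.4232 = 5.3637

Interpretation: The model's uncertainty is equivalent to choosing uniformly among 5.4 options.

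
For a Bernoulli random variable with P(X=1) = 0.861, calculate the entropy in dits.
0.1751 dits

The binary entropy function is:
H(p) = -p log(p) - (1-p) log(1-p)

H(0.861) = -0.861 × log_10(0.861) - 0.139 × log_10(0.139)
H(0.861) = 0.1751 dits

Note: Binary entropy is maximized at p=0.5 (H=1 bit) and minimized at p=0 or p=1 (H=0).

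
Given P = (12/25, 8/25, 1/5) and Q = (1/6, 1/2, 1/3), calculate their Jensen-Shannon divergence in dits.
0.0252 dits

Jensen-Shannon divergence is:
JSD(P||Q) = 0.5 × D_KL(P||M) + 0.5 × D_KL(Q||M)
where M = 0.5 × (P + Q) is the mixture distribution.

M = 0.5 × (12/25, 8/25, 1/5) + 0.5 × (1/6, 1/2, 1/3) = (0.323333, 0.41, 4/15)

D_KL(P||M) = 0.0229 dits
D_KL(Q||M) = 0.0274 dits

JSD(P||Q) = 0.5 × 0.0229 + 0.5 × 0.0274 = 0.0252 dits

Unlike KL divergence, JSD is symmetric and bounded: 0 ≤ JSD ≤ log(2).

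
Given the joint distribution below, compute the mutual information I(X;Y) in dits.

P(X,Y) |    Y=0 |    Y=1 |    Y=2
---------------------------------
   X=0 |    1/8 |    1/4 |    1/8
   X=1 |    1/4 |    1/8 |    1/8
0.0184 dits

Mutual information: I(X;Y) = H(X) + H(Y) - H(X,Y)

Marginals:
P(X) = (1/2, 1/2), H(X) = 0.3010 dits
P(Y) = (3/8, 3/8, 1/4), H(Y) = 0.4700 dits

Joint entropy: H(X,Y) = 0.7526 dits

I(X;Y) = 0.3010 + 0.4700 - 0.7526 = 0.0184 dits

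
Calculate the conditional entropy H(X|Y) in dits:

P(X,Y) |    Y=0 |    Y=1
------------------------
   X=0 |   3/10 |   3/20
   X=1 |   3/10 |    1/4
0.2955 dits

Using the chain rule: H(X|Y) = H(X,Y) - H(Y)

First, compute H(X,Y) = 0.5878 dits

Marginal P(Y) = (3/5, 2/5)
H(Y) = 0.2923 dits

H(X|Y) = H(X,Y) - H(Y) = 0.5878 - 0.2923 = 0.2955 dits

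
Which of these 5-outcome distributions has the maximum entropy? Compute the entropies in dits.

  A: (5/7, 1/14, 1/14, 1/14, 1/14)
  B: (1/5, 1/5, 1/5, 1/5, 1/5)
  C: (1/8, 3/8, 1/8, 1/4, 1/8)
B

For a discrete distribution over n outcomes, entropy is maximized by the uniform distribution.

Computing entropies:
H(A) = 0.4318 dits
H(B) = 0.6990 dits
H(C) = 0.6489 dits

The uniform distribution (where all probabilities equal 1/5) achieves the maximum entropy of log_10(5) = 0.6990 dits.

Distribution B has the highest entropy.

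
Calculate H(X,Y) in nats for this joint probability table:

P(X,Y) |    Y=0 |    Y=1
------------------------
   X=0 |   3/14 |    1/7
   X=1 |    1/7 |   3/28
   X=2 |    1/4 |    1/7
1.7499 nats

Joint entropy is H(X,Y) = -Σ_{x,y} p(x,y) log p(x,y).

Summing over all non-zero entries:
H(X,Y) = -[3/14·log_e(3/14) + 1/7·log_e(1/7) + 1/7·log_e(1/7) + 3/28·log_e(3/28) + 1/4·log_e(1/4) + 1/7·log_e(1/7)]
H(X,Y) = 1.7499 nats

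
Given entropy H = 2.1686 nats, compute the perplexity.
8.7460

Perplexity is e^H (or exp(H) for natural log).

H = 2.1686 nats
Perplexity = e^2.1686 = 8.7460

Interpretation: The model's uncertainty is equivalent to choosing uniformly among 8.7 options.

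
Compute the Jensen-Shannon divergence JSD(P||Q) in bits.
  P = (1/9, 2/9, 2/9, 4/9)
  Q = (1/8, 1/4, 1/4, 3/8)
0.0036 bits

Jensen-Shannon divergence is:
JSD(P||Q) = 0.5 × D_KL(P||M) + 0.5 × D_KL(Q||M)
where M = 0.5 × (P + Q) is the mixture distribution.

M = 0.5 × (1/9, 2/9, 2/9, 4/9) + 0.5 × (1/8, 1/4, 1/4, 3/8) = (0.118056, 0.236111, 0.236111, 0.409722)

D_KL(P||M) = 0.0036 bits
D_KL(Q||M) = 0.0036 bits

JSD(P||Q) = 0.5 × 0.0036 + 0.5 × 0.0036 = 0.0036 bits

Unlike KL divergence, JSD is symmetric and bounded: 0 ≤ JSD ≤ log(2).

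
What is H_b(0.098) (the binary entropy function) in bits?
0.4626 bits

The binary entropy function is:
H(p) = -p log(p) - (1-p) log(1-p)

H(0.098) = -0.098 × log_2(0.098) - 0.902 × log_2(0.902)
H(0.098) = 0.4626 bits

Note: Binary entropy is maximized at p=0.5 (H=1 bit) and minimized at p=0 or p=1 (H=0).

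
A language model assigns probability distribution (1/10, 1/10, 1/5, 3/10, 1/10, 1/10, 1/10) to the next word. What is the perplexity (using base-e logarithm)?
6.2612

Perplexity is e^H (or exp(H) for natural log).

First, H = -Σ p log p = 1.8344 nats
Perplexity = e^1.8344 = 6.2612

Interpretation: The model's uncertainty is equivalent to choosing uniformly among 6.3 options.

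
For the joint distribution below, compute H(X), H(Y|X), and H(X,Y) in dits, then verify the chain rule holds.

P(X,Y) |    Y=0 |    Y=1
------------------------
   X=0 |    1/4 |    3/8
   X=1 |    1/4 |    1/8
H(X,Y) = 0.5737, H(X) = 0.2873, H(Y|X) = 0.2863 (all in dits)

Chain rule: H(X,Y) = H(X) + H(Y|X)

Left side — joint entropy directly:
H(X,Y) = -Σ p(x,y) log p(x,y) = 0.5737 dits

Right side — compute H(Y|X) from the conditional distributions:
P(X) = (5/8, 3/8), so H(X) = 0.2873 dits
H(Y|X) = Σ_x P(X=x) · H(Y|X=x):
  P(Y|X=0) = (2/5, 3/5), H(Y|X=0) = 0.2923, weight P(X=0) = 5/8
  P(Y|X=1) = (2/3, 1/3), H(Y|X=1) = 0.2764, weight P(X=1) = 3/8
H(Y|X) = 0.2863 dits

H(X) + H(Y|X) = 0.2873 + 0.2863 = 0.5737 dits

Both sides equal 0.5737 dits. ✓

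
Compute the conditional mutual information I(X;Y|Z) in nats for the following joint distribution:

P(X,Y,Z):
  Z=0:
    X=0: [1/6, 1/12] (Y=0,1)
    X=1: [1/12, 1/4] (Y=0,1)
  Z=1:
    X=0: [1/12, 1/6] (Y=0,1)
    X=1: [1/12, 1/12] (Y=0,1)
0.0576 nats

Conditional mutual information: I(X;Y|Z) = H(X|Z) + H(Y|Z) - H(X,Y|Z)

H(Z) = 0.6792
H(X,Z) = 1.3580 → H(X|Z) = 0.6788
H(Y,Z) = 1.3580 → H(Y|Z) = 0.6788
H(X,Y,Z) = 1.9792 → H(X,Y|Z) = 1.3000

I(X;Y|Z) = 0.6788 + 0.6788 - 1.3000 = 0.0576 nats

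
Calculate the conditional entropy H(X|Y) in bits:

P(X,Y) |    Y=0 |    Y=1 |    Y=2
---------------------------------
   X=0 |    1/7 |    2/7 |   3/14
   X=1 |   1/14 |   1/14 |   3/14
0.8832 bits

Using the chain rule: H(X|Y) = H(X,Y) - H(Y)

First, compute H(X,Y) = 2.4138 bits

Marginal P(Y) = (3/14, 5/14, 3/7)
H(Y) = 1.5306 bits

H(X|Y) = H(X,Y) - H(Y) = 2.4138 - 1.5306 = 0.8832 bits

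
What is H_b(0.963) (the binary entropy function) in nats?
0.1583 nats

The binary entropy function is:
H(p) = -p log(p) - (1-p) log(1-p)

H(0.963) = -0.963 × log_e(0.963) - 0.037 × log_e(0.037)
H(0.963) = 0.1583 nats

Note: Binary entropy is maximized at p=0.5 (H=1 bit) and minimized at p=0 or p=1 (H=0).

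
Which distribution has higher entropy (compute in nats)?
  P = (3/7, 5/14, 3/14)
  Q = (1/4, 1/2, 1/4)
P

Computing entropies in nats:
H(P) = 1.0609
H(Q) = 1.0397

Distribution P has higher entropy.

Intuition: The distribution closer to uniform (more spread out) has higher entropy.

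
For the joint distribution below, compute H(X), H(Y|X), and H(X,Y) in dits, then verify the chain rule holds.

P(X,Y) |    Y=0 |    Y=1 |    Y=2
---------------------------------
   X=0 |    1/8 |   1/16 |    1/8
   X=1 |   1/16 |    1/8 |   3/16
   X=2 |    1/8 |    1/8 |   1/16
H(X,Y) = 0.9265, H(X) = 0.4755, H(Y|X) = 0.4511 (all in dits)

Chain rule: H(X,Y) = H(X) + H(Y|X)

Left side — joint entropy directly:
H(X,Y) = -Σ p(x,y) log p(x,y) = 0.9265 dits

Right side — compute H(Y|X) from the conditional distributions:
P(X) = (5/16, 3/8, 5/16), so H(X) = 0.4755 dits
H(Y|X) = Σ_x P(X=x) · H(Y|X=x):
  P(Y|X=0) = (2/5, 1/5, 2/5), H(Y|X=0) = 0.4581, weight P(X=0) = 5/16
  P(Y|X=1) = (1/6, 1/3, 1/2), H(Y|X=1) = 0.4392, weight P(X=1) = 3/8
  P(Y|X=2) = (2/5, 2/5, 1/5), H(Y|X=2) = 0.4581, weight P(X=2) = 5/16
H(Y|X) = 0.4511 dits

H(X) + H(Y|X) = 0.4755 + 0.4511 = 0.9265 dits

Both sides equal 0.9265 dits. ✓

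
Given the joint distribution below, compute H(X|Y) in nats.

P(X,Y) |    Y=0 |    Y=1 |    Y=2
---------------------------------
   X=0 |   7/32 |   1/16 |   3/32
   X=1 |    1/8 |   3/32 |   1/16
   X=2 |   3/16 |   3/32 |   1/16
1.0768 nats

Using the chain rule: H(X|Y) = H(X,Y) - H(Y)

First, compute H(X,Y) = 2.0919 nats

Marginal P(Y) = (17/32, 1/4, 7/32)
H(Y) = 1.0151 nats

H(X|Y) = H(X,Y) - H(Y) = 2.0919 - 1.0151 = 1.0768 nats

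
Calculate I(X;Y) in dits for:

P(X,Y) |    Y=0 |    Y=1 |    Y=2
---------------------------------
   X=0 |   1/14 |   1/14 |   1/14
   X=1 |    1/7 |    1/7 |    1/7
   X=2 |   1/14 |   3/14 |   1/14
0.0145 dits

Mutual information: I(X;Y) = H(X) + H(Y) - H(X,Y)

Marginals:
P(X) = (3/14, 3/7, 5/14), H(X) = 0.4608 dits
P(Y) = (2/7, 3/7, 2/7), H(Y) = 0.4686 dits

Joint entropy: H(X,Y) = 0.9149 dits

I(X;Y) = 0.4608 + 0.4686 - 0.9149 = 0.0145 dits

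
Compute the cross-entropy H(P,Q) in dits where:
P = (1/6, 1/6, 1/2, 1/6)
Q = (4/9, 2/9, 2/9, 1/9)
0.6532 dits

Cross-entropy: H(P,Q) = -Σ p(x) log q(x)

Alternatively: H(P,Q) = H(P) + D_KL(P||Q)
H(P) = 0.5396 dits
D_KL(P||Q) = 0.1136 dits

H(P,Q) = 0.5396 + 0.1136 = 0.6532 dits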